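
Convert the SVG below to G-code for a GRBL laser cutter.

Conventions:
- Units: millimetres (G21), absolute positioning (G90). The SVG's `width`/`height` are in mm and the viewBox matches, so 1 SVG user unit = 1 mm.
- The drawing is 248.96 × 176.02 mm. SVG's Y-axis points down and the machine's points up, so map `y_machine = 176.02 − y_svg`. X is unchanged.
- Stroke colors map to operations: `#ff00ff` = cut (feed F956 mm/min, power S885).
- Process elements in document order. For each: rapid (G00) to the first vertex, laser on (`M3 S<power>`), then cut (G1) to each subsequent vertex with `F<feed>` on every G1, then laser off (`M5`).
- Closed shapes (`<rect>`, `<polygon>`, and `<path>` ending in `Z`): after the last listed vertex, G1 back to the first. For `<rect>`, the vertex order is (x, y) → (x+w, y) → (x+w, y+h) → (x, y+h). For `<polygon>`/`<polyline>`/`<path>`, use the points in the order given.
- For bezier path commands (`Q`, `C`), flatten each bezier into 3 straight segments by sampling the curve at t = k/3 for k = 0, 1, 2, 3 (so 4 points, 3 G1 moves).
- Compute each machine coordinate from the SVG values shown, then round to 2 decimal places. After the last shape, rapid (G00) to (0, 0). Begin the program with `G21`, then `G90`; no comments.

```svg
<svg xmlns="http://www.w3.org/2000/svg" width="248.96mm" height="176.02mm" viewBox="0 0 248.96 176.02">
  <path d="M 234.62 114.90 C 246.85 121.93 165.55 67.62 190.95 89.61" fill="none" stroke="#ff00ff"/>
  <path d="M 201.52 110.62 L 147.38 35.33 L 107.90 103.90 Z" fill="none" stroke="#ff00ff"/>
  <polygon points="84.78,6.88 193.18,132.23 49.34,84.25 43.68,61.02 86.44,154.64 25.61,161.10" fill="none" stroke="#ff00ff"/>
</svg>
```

G21
G90
G00 X234.62 Y61.12
M3 S885
G1 X223.09 Y69.44 F956
G1 X193.70 Y88.06 F956
G1 X190.95 Y86.41 F956
M5
G00 X201.52 Y65.40
M3 S885
G1 X147.38 Y140.69 F956
G1 X107.90 Y72.12 F956
G1 X201.52 Y65.40 F956
M5
G00 X84.78 Y169.14
M3 S885
G1 X193.18 Y43.79 F956
G1 X49.34 Y91.77 F956
G1 X43.68 Y115.00 F956
G1 X86.44 Y21.38 F956
G1 X25.61 Y14.92 F956
G1 X84.78 Y169.14 F956
M5
G00 X0.00 Y0.00

Since the viewBox matches the mm dimensions, user units are millimetres directly. The only transform is the Y-flip y_m = 176.02 − y_svg.

Shape 1 is a cubic bezier drawn with `<path>`. Its stroke #ff00ff means cut at S885, F956. After flipping Y the toolpath is (234.62,61.12) → (223.09,69.44) → (193.70,88.06) → (190.95,86.41).

Shape 2 is a closed polygon drawn with `<path>`. Its stroke #ff00ff means cut at S885, F956. After flipping Y the toolpath is (201.52,65.40) → (147.38,140.69) → (107.90,72.12) → (201.52,65.40), returning to the start.

Shape 3 is a closed polygon drawn with `<polygon>`. Its stroke #ff00ff means cut at S885, F956. After flipping Y the toolpath is (84.78,169.14) → (193.18,43.79) → (49.34,91.77) → (43.68,115.00) → (86.44,21.38) → (25.61,14.92) → (84.78,169.14), returning to the start.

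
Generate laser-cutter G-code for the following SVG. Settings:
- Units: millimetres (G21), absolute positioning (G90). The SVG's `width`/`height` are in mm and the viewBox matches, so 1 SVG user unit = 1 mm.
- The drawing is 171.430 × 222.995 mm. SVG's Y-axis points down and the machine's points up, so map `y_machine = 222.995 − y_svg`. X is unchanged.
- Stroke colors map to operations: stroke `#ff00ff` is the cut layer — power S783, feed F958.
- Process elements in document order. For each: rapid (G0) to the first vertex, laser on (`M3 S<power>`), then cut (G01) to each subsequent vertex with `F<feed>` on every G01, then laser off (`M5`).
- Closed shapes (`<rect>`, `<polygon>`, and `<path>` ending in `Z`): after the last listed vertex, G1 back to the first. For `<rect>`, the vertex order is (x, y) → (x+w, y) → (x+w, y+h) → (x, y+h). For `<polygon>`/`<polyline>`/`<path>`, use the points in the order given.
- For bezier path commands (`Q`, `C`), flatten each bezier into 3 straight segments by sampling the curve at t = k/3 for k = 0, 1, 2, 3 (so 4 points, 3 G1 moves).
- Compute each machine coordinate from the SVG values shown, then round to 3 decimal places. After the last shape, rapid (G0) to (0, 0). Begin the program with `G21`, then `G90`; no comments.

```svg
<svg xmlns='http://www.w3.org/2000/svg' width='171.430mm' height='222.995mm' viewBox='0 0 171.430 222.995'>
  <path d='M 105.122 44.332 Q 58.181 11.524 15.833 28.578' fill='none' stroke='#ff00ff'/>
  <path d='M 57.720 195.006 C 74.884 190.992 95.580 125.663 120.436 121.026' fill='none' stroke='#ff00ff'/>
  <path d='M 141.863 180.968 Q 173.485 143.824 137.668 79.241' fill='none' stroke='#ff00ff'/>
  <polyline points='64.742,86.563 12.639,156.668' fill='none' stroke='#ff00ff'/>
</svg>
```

G21
G90
G0 X105.122 Y178.663
M3 S783
G01 X74.338 Y194.995 F958
G01 X44.575 Y200.246 F958
G01 X15.833 Y194.417 F958
M5
G0 X57.720 Y27.989
M3 S783
G01 X76.085 Y47.923 F958
G01 X96.943 Y81.620 F958
G01 X120.436 Y101.969 F958
M5
G0 X141.863 Y42.027
M3 S783
G01 X155.451 Y69.838 F958
G01 X154.053 Y103.747 F958
G01 X137.668 Y143.754 F958
M5
G0 X64.742 Y136.432
M3 S783
G01 X12.639 Y66.327 F958
M5
G0 X0.000 Y0.000

Since the viewBox matches the mm dimensions, user units are millimetres directly. The only transform is the Y-flip y_m = 222.995 − y_svg.

Shape 1 is a quadratic bezier drawn with `<path>`. Its stroke #ff00ff means cut at S783, F958. After flipping Y the toolpath is (105.122,178.663) → (74.338,194.995) → (44.575,200.246) → (15.833,194.417).

Shape 2 is a cubic bezier drawn with `<path>`. Its stroke #ff00ff means cut at S783, F958. After flipping Y the toolpath is (57.720,27.989) → (76.085,47.923) → (96.943,81.620) → (120.436,101.969).

Shape 3 is a quadratic bezier drawn with `<path>`. Its stroke #ff00ff means cut at S783, F958. After flipping Y the toolpath is (141.863,42.027) → (155.451,69.838) → (154.053,103.747) → (137.668,143.754).

Shape 4 is a line segment drawn with `<polyline>`. Its stroke #ff00ff means cut at S783, F958. After flipping Y the toolpath is (64.742,136.432) → (12.639,66.327).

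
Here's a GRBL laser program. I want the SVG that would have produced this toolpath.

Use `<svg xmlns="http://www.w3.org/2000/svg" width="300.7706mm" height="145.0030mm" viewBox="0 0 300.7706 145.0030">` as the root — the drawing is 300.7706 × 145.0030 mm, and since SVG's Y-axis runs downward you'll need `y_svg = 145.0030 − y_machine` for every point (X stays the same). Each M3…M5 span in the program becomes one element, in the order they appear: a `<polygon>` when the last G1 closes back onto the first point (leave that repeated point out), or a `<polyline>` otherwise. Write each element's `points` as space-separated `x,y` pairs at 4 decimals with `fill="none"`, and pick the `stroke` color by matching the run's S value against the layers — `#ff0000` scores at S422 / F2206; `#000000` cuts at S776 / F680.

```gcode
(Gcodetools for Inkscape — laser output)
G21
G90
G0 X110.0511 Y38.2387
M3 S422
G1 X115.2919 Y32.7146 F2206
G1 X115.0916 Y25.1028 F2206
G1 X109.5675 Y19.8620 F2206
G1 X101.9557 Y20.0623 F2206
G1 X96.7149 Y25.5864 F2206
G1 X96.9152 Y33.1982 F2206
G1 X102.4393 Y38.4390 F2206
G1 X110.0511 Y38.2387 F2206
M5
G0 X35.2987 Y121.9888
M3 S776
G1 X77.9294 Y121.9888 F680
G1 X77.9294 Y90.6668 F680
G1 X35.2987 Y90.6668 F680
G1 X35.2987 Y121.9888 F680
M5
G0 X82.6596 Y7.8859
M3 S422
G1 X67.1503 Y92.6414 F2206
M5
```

<svg xmlns="http://www.w3.org/2000/svg" width="300.7706mm" height="145.0030mm" viewBox="0 0 300.7706 145.0030">
  <polygon points="110.0511,106.7643 115.2919,112.2884 115.0916,119.9002 109.5675,125.1410 101.9557,124.9407 96.7149,119.4166 96.9152,111.8048 102.4393,106.5640" fill="none" stroke="#ff0000"/>
  <polygon points="35.2987,23.0142 77.9294,23.0142 77.9294,54.3362 35.2987,54.3362" fill="none" stroke="#000000"/>
  <polyline points="82.6596,137.1171 67.1503,52.3616" fill="none" stroke="#ff0000"/>
</svg>

Each laser-on run becomes one SVG element. Flip Y back into SVG space with y_svg = 145.0030 − y_machine.

Run 1: the run's S422 means `#ff0000` (score). The run returns to its start, so emit a `<polygon>` with points (Y-flipped): 110.0511,106.7643 115.2919,112.2884 115.0916,119.9002 109.5675,125.1410 101.9557,124.9407 96.7149,119.4166 96.9152,111.8048 102.4393,106.5640.

Run 2: S776 ⇒ cut layer `#000000`. The run returns to its start, so emit a `<polygon>` with points (Y-flipped): 35.2987,23.0142 77.9294,23.0142 77.9294,54.3362 35.2987,54.3362.

Run 3: S422 ⇒ score layer `#ff0000`. The run is open, so emit a `<polyline>` with points (Y-flipped): 82.6596,137.1171 67.1503,52.3616.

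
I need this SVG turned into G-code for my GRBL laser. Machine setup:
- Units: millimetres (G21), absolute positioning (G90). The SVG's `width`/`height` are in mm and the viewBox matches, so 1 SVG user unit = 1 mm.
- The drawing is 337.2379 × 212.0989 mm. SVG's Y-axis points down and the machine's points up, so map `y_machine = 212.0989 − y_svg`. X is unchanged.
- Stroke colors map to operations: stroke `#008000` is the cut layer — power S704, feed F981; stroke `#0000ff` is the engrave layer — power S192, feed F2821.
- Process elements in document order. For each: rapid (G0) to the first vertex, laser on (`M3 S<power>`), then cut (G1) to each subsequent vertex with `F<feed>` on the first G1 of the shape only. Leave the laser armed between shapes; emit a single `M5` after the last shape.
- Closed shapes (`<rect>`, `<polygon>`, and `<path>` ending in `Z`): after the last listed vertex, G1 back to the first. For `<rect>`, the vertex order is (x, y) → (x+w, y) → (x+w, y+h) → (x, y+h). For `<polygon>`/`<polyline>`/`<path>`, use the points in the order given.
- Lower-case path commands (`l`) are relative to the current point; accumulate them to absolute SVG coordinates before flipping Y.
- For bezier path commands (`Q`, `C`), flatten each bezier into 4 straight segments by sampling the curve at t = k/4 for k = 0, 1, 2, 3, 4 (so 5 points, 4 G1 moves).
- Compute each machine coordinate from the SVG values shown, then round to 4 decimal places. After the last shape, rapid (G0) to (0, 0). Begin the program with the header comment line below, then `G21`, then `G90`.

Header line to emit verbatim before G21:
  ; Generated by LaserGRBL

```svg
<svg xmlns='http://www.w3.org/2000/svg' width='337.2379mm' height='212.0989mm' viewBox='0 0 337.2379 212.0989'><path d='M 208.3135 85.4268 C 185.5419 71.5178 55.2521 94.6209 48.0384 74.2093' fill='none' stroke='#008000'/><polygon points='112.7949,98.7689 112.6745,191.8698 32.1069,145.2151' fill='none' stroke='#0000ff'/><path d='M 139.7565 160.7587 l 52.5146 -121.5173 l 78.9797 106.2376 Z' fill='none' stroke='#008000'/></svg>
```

; Generated by LaserGRBL
G21
G90
G0 X208.3135 Y126.6721
M3 S704
G1 X174.6782 Y131.4223 F981
G1 X122.3417 Y129.8424
G1 X72.9224 Y129.4817
G1 X48.0384 Y137.8896
G0 X112.7949 Y113.3300
M3 S192
G1 X112.6745 Y20.2291 F2821
G1 X32.1069 Y66.8838
G1 X112.7949 Y113.3300
G0 X139.7565 Y51.3402
M3 S704
G1 X192.2711 Y172.8575 F981
G1 X271.2508 Y66.6199
G1 X139.7565 Y51.3402
M5
G0 X0.0000 Y0.0000

viewBox `0 0 337.2379 212.0989` with mm width/height → 1 unit = 1 mm. Flip: y_m = 212.0989 − y_svg.

**Shape 1** — `<path>` cubic bezier, stroke `#008000` → cut (S704, F981). Control points (SVG): P0=(208.3135,85.4268), P1=(185.5419,71.5178), P2=(55.2521,94.6209), P3=(48.0384,74.2093); sampled at t=k/4. Machine vertices: (208.3135,126.6721) → (174.6782,131.4223) → (122.3417,129.8424) → (72.9224,129.4817) → (48.0384,137.8896). Open path.

**Shape 2** — `<polygon>` regular polygon, stroke `#0000ff` → engrave (S192, F2821). Machine vertices: (112.7949,113.3300) → (112.6745,20.2291) → (32.1069,66.8838) → (112.7949,113.3300). Closed: final G1 returns to the first vertex.

**Shape 3** — `<path>` regular polygon, stroke `#008000` → cut (S704, F981). Machine vertices: (139.7565,51.3402) → (192.2711,172.8575) → (271.2508,66.6199) → (139.7565,51.3402). Closed: final G1 returns to the first vertex.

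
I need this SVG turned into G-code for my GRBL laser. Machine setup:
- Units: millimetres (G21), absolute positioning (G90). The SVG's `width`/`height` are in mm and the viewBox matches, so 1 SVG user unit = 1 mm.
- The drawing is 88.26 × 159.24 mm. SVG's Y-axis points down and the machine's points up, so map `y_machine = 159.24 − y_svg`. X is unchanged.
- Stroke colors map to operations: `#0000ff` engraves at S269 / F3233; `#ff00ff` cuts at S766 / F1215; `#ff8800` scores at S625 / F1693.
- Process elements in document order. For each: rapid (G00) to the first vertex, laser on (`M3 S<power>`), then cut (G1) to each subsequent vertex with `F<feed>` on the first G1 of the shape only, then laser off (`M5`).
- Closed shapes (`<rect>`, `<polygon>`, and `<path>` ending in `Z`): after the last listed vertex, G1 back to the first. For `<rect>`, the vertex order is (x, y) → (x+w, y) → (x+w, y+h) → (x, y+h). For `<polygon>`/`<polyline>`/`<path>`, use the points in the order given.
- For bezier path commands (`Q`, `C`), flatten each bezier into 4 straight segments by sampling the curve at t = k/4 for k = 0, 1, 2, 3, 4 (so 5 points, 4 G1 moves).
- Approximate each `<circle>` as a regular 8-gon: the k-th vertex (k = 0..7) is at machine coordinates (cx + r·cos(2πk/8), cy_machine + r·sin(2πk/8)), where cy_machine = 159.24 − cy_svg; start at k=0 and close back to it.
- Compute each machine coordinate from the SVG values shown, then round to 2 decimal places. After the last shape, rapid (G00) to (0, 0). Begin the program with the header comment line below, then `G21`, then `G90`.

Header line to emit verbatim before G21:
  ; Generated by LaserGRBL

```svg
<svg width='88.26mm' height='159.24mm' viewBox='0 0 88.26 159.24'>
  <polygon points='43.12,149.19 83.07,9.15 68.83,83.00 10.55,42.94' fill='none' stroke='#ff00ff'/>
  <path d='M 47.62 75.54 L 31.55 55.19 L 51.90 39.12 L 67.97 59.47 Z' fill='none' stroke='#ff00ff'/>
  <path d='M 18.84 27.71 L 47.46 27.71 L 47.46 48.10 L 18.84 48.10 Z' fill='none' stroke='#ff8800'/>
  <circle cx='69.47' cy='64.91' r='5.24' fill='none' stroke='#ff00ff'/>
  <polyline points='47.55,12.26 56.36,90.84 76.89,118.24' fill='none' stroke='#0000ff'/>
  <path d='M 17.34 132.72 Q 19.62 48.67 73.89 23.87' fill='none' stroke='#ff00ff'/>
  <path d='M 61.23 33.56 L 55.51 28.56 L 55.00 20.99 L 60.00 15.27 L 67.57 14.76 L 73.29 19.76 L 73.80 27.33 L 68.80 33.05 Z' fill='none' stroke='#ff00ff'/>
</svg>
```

; Generated by LaserGRBL
G21
G90
G00 X43.12 Y10.05
M3 S766
G1 X83.07 Y150.09 F1215
G1 X68.83 Y76.24
G1 X10.55 Y116.30
G1 X43.12 Y10.05
M5
G00 X47.62 Y83.70
M3 S766
G1 X31.55 Y104.05 F1215
G1 X51.90 Y120.12
G1 X67.97 Y99.77
G1 X47.62 Y83.70
M5
G00 X18.84 Y131.53
M3 S625
G1 X47.46 Y131.53 F1693
G1 X47.46 Y111.14
G1 X18.84 Y111.14
G1 X18.84 Y131.53
M5
G00 X74.71 Y94.33
M3 S766
G1 X73.18 Y98.04 F1215
G1 X69.47 Y99.57
G1 X65.76 Y98.04
G1 X64.23 Y94.33
G1 X65.76 Y90.62
G1 X69.47 Y89.09
G1 X73.18 Y90.62
G1 X74.71 Y94.33
M5
G00 X47.55 Y146.98
M3 S269
G1 X56.36 Y68.40 F3233
G1 X76.89 Y41.00
M5
G00 X17.34 Y26.52
M3 S766
G1 X21.73 Y64.84 F1215
G1 X32.62 Y95.76
G1 X50.00 Y119.27
G1 X73.89 Y135.37
M5
G00 X61.23 Y125.68
M3 S766
G1 X55.51 Y130.68 F1215
G1 X55.00 Y138.25
G1 X60.00 Y143.97
G1 X67.57 Y144.48
G1 X73.29 Y139.48
G1 X73.80 Y131.91
G1 X68.80 Y126.19
G1 X61.23 Y125.68
M5
G00 X0.00 Y0.00

Since the viewBox matches the mm dimensions, user units are millimetres directly. The only transform is the Y-flip y_m = 159.24 − y_svg.

Shape 1 is a closed polygon drawn with `<polygon>`. Its stroke #ff00ff means cut at S766, F1215. After flipping Y the toolpath is (43.12,10.05) → (83.07,150.09) → (68.83,76.24) → (10.55,116.30) → (43.12,10.05), returning to the start.

Shape 2 is a regular polygon drawn with `<path>`. Its stroke #ff00ff means cut at S766, F1215. After flipping Y the toolpath is (47.62,83.70) → (31.55,104.05) → (51.90,120.12) → (67.97,99.77) → (47.62,83.70), returning to the start.

Shape 3 is a rectangle drawn with `<path>`. Its stroke #ff8800 means score at S625, F1693. After flipping Y the toolpath is (18.84,131.53) → (47.46,131.53) → (47.46,111.14) → (18.84,111.14) → (18.84,131.53), returning to the start.

Shape 4 is a circle drawn with `<circle>`. Its stroke #ff00ff means cut at S766, F1215. After flipping Y the toolpath is (74.71,94.33) → (73.18,98.04) → (69.47,99.57) → (65.76,98.04) → (64.23,94.33) → (65.76,90.62) → (69.47,89.09) → (73.18,90.62) → (74.71,94.33), returning to the start.

Shape 5 is a open polyline drawn with `<polyline>`. Its stroke #0000ff means engrave at S269, F3233. After flipping Y the toolpath is (47.55,146.98) → (56.36,68.40) → (76.89,41.00).

Shape 6 is a quadratic bezier drawn with `<path>`. Its stroke #ff00ff means cut at S766, F1215. After flipping Y the toolpath is (17.34,26.52) → (21.73,64.84) → (32.62,95.76) → (50.00,119.27) → (73.89,135.37).

Shape 7 is a regular polygon drawn with `<path>`. Its stroke #ff00ff means cut at S766, F1215. After flipping Y the toolpath is (61.23,125.68) → (55.51,130.68) → (55.00,138.25) → (60.00,143.97) → (67.57,144.48) → (73.29,139.48) → (73.80,131.91) → (68.80,126.19) → (61.23,125.68), returning to the start.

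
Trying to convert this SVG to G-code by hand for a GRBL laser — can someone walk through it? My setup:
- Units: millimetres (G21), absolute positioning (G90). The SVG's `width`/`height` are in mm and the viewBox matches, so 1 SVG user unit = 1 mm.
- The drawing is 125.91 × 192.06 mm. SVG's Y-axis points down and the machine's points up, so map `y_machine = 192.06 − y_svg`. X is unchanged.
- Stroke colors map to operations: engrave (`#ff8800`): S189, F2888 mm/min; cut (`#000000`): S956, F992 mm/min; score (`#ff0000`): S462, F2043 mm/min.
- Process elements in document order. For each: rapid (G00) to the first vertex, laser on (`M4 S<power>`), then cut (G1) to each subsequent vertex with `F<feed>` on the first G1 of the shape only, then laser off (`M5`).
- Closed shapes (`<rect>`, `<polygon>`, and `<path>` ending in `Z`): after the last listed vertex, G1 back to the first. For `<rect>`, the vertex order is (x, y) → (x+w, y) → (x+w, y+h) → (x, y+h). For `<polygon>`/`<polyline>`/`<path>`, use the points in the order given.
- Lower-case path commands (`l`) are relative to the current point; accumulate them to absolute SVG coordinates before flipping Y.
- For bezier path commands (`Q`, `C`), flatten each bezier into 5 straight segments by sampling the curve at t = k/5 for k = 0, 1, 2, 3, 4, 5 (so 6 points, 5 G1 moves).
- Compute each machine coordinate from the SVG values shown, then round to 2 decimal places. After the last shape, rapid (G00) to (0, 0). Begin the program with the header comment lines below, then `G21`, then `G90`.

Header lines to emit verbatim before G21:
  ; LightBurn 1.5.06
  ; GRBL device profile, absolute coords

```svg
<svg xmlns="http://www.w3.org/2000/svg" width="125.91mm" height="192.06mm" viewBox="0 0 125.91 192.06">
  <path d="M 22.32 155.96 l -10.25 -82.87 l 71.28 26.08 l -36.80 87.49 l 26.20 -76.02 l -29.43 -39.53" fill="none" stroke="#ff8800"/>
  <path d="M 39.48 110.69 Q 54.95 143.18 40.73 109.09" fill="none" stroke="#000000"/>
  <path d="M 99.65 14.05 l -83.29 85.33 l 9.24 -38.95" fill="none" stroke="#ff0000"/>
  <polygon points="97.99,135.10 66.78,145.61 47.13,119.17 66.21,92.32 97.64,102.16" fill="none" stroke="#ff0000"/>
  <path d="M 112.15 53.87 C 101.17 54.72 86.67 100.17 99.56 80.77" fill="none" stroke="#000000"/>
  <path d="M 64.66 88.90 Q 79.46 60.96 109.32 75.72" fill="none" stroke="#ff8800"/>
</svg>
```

; LightBurn 1.5.06
; GRBL device profile, absolute coords
G21
G90
G00 X22.32 Y36.10
M4 S189
G1 X12.07 Y118.97 F2888
G1 X83.35 Y92.89
G1 X46.55 Y5.40
G1 X72.75 Y81.42
G1 X43.32 Y120.95
M5
G00 X39.48 Y81.37
M4 S956
G1 X44.48 Y71.04 F992
G1 X47.11 Y66.03
G1 X47.36 Y66.35
G1 X45.23 Y72.00
G1 X40.73 Y82.97
M5
G00 X99.65 Y178.01
M4 S462
G1 X16.36 Y92.68 F2043
G1 X25.60 Y131.63
M5
G00 X97.99 Y56.96
M4 S462
G1 X66.78 Y46.45 F2043
G1 X47.13 Y72.89
G1 X66.21 Y99.74
G1 X97.64 Y89.90
G1 X97.99 Y56.96
M5
G00 X112.15 Y138.19
M4 S956
G1 X105.39 Y133.20 F992
G1 X99.26 Y122.77
G1 X95.26 Y112.13
G1 X94.87 Y106.56
G1 X99.56 Y111.29
M5
G00 X64.66 Y103.16
M4 S189
G1 X71.18 Y112.63 F2888
G1 X78.91 Y118.68
G1 X87.84 Y121.32
G1 X97.98 Y120.54
G1 X109.32 Y116.34
M5
G00 X0.00 Y0.00

Since the viewBox matches the mm dimensions, user units are millimetres directly. The only transform is the Y-flip y_m = 192.06 − y_svg.

Shape 1 is a open polyline drawn with `<path>`. Its stroke #ff8800 means engrave at S189, F2888. After flipping Y the toolpath is (22.32,36.10) → (12.07,118.97) → (83.35,92.89) → (46.55,5.40) → (72.75,81.42) → (43.32,120.95).

Shape 2 is a quadratic bezier drawn with `<path>`. Its stroke #000000 means cut at S956, F992. After flipping Y the toolpath is (39.48,81.37) → (44.48,71.04) → (47.11,66.03) → (47.36,66.35) → (45.23,72.00) → (40.73,82.97).

Shape 3 is a open polyline drawn with `<path>`. Its stroke #ff0000 means score at S462, F2043. After flipping Y the toolpath is (99.65,178.01) → (16.36,92.68) → (25.60,131.63).

Shape 4 is a regular polygon drawn with `<polygon>`. Its stroke #ff0000 means score at S462, F2043. After flipping Y the toolpath is (97.99,56.96) → (66.78,46.45) → (47.13,72.89) → (66.21,99.74) → (97.64,89.90) → (97.99,56.96), returning to the start.

Shape 5 is a cubic bezier drawn with `<path>`. Its stroke #000000 means cut at S956, F992. After flipping Y the toolpath is (112.15,138.19) → (105.39,133.20) → (99.26,122.77) → (95.26,112.13) → (94.87,106.56) → (99.56,111.29).

Shape 6 is a quadratic bezier drawn with `<path>`. Its stroke #ff8800 means engrave at S189, F2888. After flipping Y the toolpath is (64.66,103.16) → (71.18,112.63) → (78.91,118.68) → (87.84,121.32) → (97.98,120.54) → (109.32,116.34).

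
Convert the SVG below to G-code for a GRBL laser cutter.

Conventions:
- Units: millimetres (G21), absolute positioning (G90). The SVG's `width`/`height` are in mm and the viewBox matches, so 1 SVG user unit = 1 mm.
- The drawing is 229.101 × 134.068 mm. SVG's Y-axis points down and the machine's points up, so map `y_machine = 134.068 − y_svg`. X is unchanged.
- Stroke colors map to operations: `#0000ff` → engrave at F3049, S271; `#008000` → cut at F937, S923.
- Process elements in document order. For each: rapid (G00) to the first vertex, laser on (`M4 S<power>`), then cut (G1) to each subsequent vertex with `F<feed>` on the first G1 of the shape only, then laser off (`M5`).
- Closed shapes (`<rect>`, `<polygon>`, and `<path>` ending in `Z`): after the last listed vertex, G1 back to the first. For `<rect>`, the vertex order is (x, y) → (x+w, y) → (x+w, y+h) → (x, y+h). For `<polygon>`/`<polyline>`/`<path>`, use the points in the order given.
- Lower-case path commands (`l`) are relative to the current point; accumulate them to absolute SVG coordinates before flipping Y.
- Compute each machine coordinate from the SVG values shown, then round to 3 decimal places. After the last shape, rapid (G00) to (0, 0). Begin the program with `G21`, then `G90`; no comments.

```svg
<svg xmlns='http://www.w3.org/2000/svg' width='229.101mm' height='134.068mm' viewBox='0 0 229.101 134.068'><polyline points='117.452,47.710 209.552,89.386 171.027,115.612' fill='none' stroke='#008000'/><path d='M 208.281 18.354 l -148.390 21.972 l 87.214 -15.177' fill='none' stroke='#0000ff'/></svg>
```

Since the viewBox matches the mm dimensions, user units are millimetres directly. The only transform is the Y-flip y_m = 134.068 − y_svg.

Shape 1 is a open polyline drawn with `<polyline>`. Its stroke #008000 means cut at S923, F937. After flipping Y the toolpath is (117.452,86.358) → (209.552,44.682) → (171.027,18.456).

Shape 2 is a open polyline drawn with `<path>`. Its stroke #0000ff means engrave at S271, F3049. After flipping Y the toolpath is (208.281,115.714) → (59.891,93.742) → (147.105,108.919).

G21
G90
G00 X117.452 Y86.358
M4 S923
G1 X209.552 Y44.682 F937
G1 X171.027 Y18.456
M5
G00 X208.281 Y115.714
M4 S271
G1 X59.891 Y93.742 F3049
G1 X147.105 Y108.919
M5
G00 X0.000 Y0.000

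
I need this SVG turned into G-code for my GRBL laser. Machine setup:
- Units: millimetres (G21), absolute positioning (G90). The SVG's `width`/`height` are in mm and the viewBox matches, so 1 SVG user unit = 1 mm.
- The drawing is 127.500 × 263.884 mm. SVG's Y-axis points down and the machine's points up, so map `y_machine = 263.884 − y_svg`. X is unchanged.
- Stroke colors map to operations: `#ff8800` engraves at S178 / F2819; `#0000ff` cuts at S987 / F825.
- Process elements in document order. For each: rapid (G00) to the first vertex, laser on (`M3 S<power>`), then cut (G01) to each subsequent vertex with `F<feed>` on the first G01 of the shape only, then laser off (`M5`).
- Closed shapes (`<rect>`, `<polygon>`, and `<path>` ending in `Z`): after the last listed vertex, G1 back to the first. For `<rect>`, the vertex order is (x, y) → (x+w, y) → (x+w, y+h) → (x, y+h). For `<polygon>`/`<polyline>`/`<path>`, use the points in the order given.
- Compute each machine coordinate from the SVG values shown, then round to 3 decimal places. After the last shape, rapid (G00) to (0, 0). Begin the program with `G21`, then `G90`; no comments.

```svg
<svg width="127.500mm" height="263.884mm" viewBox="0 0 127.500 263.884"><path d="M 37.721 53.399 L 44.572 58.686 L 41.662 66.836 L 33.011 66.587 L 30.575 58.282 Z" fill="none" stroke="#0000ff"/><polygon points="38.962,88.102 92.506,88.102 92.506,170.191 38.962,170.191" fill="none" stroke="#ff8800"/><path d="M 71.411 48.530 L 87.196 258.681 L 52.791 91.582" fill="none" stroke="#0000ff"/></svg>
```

G21
G90
G00 X37.721 Y210.485
M3 S987
G01 X44.572 Y205.198 F825
G01 X41.662 Y197.048
G01 X33.011 Y197.297
G01 X30.575 Y205.602
G01 X37.721 Y210.485
M5
G00 X38.962 Y175.782
M3 S178
G01 X92.506 Y175.782 F2819
G01 X92.506 Y93.693
G01 X38.962 Y93.693
G01 X38.962 Y175.782
M5
G00 X71.411 Y215.354
M3 S987
G01 X87.196 Y5.203 F825
G01 X52.791 Y172.302
M5
G00 X0.000 Y0.000

1 u = 1 mm; y_m = 263.884 − y.

[1] `<path>` regular polygon, #0000ff→cut S987 F825: (37.721,210.485) → (44.572,205.198) → (41.662,197.048) → (33.011,197.297) → (30.575,205.602) → (37.721,210.485) (closed)

[2] `<polygon>` rectangle, #ff8800→engrave S178 F2819: (38.962,175.782) → (92.506,175.782) → (92.506,93.693) → (38.962,93.693) → (38.962,175.782) (closed)

[3] `<path>` open polyline, #0000ff→cut S987 F825: (71.411,215.354) → (87.196,5.203) → (52.791,172.302)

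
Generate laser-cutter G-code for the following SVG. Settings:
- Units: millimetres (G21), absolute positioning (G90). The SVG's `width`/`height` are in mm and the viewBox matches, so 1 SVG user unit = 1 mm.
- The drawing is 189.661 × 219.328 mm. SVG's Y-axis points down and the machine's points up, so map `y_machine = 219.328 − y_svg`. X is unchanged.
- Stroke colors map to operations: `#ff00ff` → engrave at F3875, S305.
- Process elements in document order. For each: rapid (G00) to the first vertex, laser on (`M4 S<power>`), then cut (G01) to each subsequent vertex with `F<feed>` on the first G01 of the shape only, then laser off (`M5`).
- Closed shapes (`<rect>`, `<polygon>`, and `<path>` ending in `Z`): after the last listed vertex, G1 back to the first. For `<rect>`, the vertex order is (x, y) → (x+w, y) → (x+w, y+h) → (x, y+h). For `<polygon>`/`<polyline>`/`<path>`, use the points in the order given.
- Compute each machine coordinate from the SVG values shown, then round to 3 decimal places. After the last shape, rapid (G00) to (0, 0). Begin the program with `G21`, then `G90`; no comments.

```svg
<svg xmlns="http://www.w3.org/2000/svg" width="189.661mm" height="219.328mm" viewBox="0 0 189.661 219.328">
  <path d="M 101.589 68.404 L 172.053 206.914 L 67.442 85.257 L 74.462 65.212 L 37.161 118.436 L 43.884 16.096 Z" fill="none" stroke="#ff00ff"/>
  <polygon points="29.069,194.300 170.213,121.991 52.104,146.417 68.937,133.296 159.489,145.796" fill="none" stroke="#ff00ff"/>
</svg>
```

G21
G90
G00 X101.589 Y150.924
M4 S305
G01 X172.053 Y12.414 F3875
G01 X67.442 Y134.071
G01 X74.462 Y154.116
G01 X37.161 Y100.892
G01 X43.884 Y203.232
G01 X101.589 Y150.924
M5
G00 X29.069 Y25.028
M4 S305
G01 X170.213 Y97.337 F3875
G01 X52.104 Y72.911
G01 X68.937 Y86.032
G01 X159.489 Y73.532
G01 X29.069 Y25.028
M5
G00 X0.000 Y0.000

viewBox `0 0 189.661 219.328` with mm width/height → 1 unit = 1 mm. Flip: y_m = 219.328 − y_svg.

**Shape 1** — `<path>` closed polygon, stroke `#ff00ff` → engrave (S305, F3875). Machine vertices: (101.589,150.924) → (172.053,12.414) → (67.442,134.071) → (74.462,154.116) → (37.161,100.892) → (43.884,203.232) → (101.589,150.924). Closed: final G1 returns to the first vertex.

**Shape 2** — `<polygon>` closed polygon, stroke `#ff00ff` → engrave (S305, F3875). Machine vertices: (29.069,25.028) → (170.213,97.337) → (52.104,72.911) → (68.937,86.032) → (159.489,73.532) → (29.069,25.028). Closed: final G1 returns to the first vertex.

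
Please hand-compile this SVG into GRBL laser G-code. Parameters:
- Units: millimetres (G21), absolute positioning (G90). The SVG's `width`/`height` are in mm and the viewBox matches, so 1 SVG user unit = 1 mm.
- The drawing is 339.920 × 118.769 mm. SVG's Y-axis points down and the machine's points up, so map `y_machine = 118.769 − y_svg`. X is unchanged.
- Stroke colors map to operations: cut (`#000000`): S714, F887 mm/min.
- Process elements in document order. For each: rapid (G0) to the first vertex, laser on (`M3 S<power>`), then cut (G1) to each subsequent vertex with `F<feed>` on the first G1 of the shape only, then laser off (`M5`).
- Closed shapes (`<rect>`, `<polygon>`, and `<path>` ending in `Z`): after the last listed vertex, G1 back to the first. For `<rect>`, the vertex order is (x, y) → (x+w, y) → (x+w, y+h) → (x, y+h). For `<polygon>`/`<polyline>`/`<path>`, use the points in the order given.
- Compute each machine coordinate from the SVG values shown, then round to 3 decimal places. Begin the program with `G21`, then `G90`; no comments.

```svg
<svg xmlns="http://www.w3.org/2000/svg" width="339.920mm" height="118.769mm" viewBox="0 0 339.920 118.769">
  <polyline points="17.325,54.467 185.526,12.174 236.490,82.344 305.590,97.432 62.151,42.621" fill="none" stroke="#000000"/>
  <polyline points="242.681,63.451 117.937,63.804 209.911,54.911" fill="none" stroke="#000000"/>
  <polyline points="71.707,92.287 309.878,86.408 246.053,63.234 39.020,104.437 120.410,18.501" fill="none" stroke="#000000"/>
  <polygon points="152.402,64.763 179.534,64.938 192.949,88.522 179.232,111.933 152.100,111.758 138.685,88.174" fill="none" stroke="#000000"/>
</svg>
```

viewBox `0 0 339.920 118.769` with mm width/height → 1 unit = 1 mm. Flip: y_m = 118.769 − y_svg.

**Shape 1** — `<polyline>` open polyline, stroke `#000000` → cut (S714, F887). Machine vertices: (17.325,64.302) → (185.526,106.595) → (236.490,36.425) → (305.590,21.337) → (62.151,76.148). Open path.

**Shape 2** — `<polyline>` open polyline, stroke `#000000` → cut (S714, F887). Machine vertices: (242.681,55.318) → (117.937,54.965) → (209.911,63.858). Open path.

**Shape 3** — `<polyline>` open polyline, stroke `#000000` → cut (S714, F887). Machine vertices: (71.707,26.482) → (309.878,32.361) → (246.053,55.535) → (39.020,14.332) → (120.410,100.268). Open path.

**Shape 4** — `<polygon>` regular polygon, stroke `#000000` → cut (S714, F887). Machine vertices: (152.402,54.006) → (179.534,53.831) → (192.949,30.247) → (179.232,6.836) → (152.100,7.011) → (138.685,30.595) → (152.402,54.006). Closed: final G1 returns to the first vertex.

G21
G90
G0 X17.325 Y64.302
M3 S714
G1 X185.526 Y106.595 F887
G1 X236.490 Y36.425
G1 X305.590 Y21.337
G1 X62.151 Y76.148
M5
G0 X242.681 Y55.318
M3 S714
G1 X117.937 Y54.965 F887
G1 X209.911 Y63.858
M5
G0 X71.707 Y26.482
M3 S714
G1 X309.878 Y32.361 F887
G1 X246.053 Y55.535
G1 X39.020 Y14.332
G1 X120.410 Y100.268
M5
G0 X152.402 Y54.006
M3 S714
G1 X179.534 Y53.831 F887
G1 X192.949 Y30.247
G1 X179.232 Y6.836
G1 X152.100 Y7.011
G1 X138.685 Y30.595
G1 X152.402 Y54.006
M5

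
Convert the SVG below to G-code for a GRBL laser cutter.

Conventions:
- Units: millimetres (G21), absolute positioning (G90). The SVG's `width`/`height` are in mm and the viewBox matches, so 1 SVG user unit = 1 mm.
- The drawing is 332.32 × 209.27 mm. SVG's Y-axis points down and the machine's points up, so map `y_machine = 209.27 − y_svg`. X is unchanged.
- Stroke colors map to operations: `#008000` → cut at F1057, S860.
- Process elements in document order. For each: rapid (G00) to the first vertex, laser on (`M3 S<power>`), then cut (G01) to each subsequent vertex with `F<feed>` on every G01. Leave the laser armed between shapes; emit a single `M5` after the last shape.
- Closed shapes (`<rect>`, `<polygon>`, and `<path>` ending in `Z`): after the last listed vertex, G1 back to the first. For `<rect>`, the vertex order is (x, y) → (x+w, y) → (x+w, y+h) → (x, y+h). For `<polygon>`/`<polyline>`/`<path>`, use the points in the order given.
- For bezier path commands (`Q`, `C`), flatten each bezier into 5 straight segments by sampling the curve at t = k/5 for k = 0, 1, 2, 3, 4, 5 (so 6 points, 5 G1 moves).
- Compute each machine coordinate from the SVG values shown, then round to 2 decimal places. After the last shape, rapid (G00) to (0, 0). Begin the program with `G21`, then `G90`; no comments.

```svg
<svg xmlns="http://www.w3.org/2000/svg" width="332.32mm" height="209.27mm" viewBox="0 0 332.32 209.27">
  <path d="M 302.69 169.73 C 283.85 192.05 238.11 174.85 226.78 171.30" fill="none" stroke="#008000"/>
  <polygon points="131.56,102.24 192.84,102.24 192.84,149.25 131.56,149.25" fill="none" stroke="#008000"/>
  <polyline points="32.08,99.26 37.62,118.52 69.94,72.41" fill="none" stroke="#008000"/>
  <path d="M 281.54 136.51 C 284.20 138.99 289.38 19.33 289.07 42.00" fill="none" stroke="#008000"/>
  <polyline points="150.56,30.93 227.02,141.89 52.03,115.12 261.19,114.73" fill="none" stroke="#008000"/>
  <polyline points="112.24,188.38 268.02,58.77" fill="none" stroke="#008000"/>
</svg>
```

G21
G90
G00 X302.69 Y39.54
M3 S860
G01 X288.65 Y30.47 F1057
G01 X271.09 Y28.32 F1057
G01 X252.97 Y30.56 F1057
G01 X237.22 Y34.63 F1057
G01 X226.78 Y37.97 F1057
G00 X131.56 Y107.03
M3 S860
G01 X192.84 Y107.03 F1057
G01 X192.84 Y60.02 F1057
G01 X131.56 Y60.02 F1057
G01 X131.56 Y107.03 F1057
G00 X32.08 Y110.01
M3 S860
G01 X37.62 Y90.75 F1057
G01 X69.94 Y136.86 F1057
G00 X281.54 Y72.76
M3 S860
G01 X283.37 Y83.81 F1057
G01 X285.43 Y111.49 F1057
G01 X287.32 Y143.08 F1057
G01 X288.66 Y165.91 F1057
G01 X289.07 Y167.27 F1057
G00 X150.56 Y178.34
M3 S860
G01 X227.02 Y67.38 F1057
G01 X52.03 Y94.15 F1057
G01 X261.19 Y94.54 F1057
G00 X112.24 Y20.89
M3 S860
G01 X268.02 Y150.50 F1057
M5
G00 X0.00 Y0.00

Since the viewBox matches the mm dimensions, user units are millimetres directly. The only transform is the Y-flip y_m = 209.27 − y_svg.

Shape 1 is a cubic bezier drawn with `<path>`. Its stroke #008000 means cut at S860, F1057. After flipping Y the toolpath is (302.69,39.54) → (288.65,30.47) → (271.09,28.32) → (252.97,30.56) → (237.22,34.63) → (226.78,37.97).

Shape 2 is a rectangle drawn with `<polygon>`. Its stroke #008000 means cut at S860, F1057. After flipping Y the toolpath is (131.56,107.03) → (192.84,107.03) → (192.84,60.02) → (131.56,60.02) → (131.56,107.03), returning to the start.

Shape 3 is a open polyline drawn with `<polyline>`. Its stroke #008000 means cut at S860, F1057. After flipping Y the toolpath is (32.08,110.01) → (37.62,90.75) → (69.94,136.86).

Shape 4 is a cubic bezier drawn with `<path>`. Its stroke #008000 means cut at S860, F1057. After flipping Y the toolpath is (281.54,72.76) → (283.37,83.81) → (285.43,111.49) → (287.32,143.08) → (288.66,165.91) → (289.07,167.27).

Shape 5 is a open polyline drawn with `<polyline>`. Its stroke #008000 means cut at S860, F1057. After flipping Y the toolpath is (150.56,178.34) → (227.02,67.38) → (52.03,94.15) → (261.19,94.54).

Shape 6 is a line segment drawn with `<polyline>`. Its stroke #008000 means cut at S860, F1057. After flipping Y the toolpath is (112.24,20.89) → (268.02,150.50).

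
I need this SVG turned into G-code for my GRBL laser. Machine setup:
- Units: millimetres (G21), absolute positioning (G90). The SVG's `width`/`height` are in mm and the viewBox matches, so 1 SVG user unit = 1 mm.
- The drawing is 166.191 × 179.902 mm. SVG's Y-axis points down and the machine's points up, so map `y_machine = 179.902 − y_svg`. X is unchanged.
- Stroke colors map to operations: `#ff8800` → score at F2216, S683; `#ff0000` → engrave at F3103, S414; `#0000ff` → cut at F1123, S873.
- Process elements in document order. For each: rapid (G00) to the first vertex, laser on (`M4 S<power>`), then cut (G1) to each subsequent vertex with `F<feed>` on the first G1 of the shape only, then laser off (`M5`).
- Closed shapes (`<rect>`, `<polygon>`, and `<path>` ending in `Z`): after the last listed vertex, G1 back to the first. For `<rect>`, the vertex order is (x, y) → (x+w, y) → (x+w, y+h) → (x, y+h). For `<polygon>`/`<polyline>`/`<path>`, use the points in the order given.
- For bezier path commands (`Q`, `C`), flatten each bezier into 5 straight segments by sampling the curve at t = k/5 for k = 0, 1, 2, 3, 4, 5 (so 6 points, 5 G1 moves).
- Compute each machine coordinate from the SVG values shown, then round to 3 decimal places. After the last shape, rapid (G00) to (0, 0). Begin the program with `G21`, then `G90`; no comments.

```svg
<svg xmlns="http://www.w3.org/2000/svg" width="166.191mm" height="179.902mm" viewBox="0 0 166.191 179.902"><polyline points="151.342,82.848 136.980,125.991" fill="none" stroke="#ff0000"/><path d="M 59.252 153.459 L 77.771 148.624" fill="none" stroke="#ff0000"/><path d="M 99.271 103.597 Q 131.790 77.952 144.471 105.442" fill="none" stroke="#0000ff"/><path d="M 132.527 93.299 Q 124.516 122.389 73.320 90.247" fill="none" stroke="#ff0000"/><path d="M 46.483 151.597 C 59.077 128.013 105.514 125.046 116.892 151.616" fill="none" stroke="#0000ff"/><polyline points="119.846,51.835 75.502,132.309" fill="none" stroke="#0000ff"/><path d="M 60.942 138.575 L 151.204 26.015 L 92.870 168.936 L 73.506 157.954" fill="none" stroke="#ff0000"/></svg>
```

1 u = 1 mm; y_m = 179.902 − y.

[1] `<polyline>` line segment, #ff0000→engrave S414 F3103: (151.342,97.054) → (136.980,53.911)

[2] `<path>` line segment, #ff0000→engrave S414 F3103: (59.252,26.443) → (77.771,31.278)

[3] `<path>` quadratic bezier, #0000ff→cut S873 F1123: (99.271,76.305) → (111.485,84.438) → (122.112,88.319) → (131.152,87.950) → (138.605,83.331) → (144.471,74.460)

[4] `<path>` quadratic bezier, #ff0000→engrave S414 F3103: (132.527,86.603) → (127.595,77.416) → (119.209,73.128) → (107.367,73.739) → (92.071,79.247) → (73.320,89.655)

[5] `<path>` cubic bezier, #0000ff→cut S873 F1123: (46.483,28.305) → (57.549,39.910) → (73.431,46.139) → (90.820,46.563) → (106.409,40.755) → (116.892,28.286)

[6] `<polyline>` line segment, #0000ff→cut S873 F1123: (119.846,128.067) → (75.502,47.593)

[7] `<path>` open polyline, #ff0000→engrave S414 F3103: (60.942,41.327) → (151.204,153.887) → (92.870,10.966) → (73.506,21.948)

G21
G90
G00 X151.342 Y97.054
M4 S414
G1 X136.980 Y53.911 F3103
M5
G00 X59.252 Y26.443
M4 S414
G1 X77.771 Y31.278 F3103
M5
G00 X99.271 Y76.305
M4 S873
G1 X111.485 Y84.438 F1123
G1 X122.112 Y88.319
G1 X131.152 Y87.950
G1 X138.605 Y83.331
G1 X144.471 Y74.460
M5
G00 X132.527 Y86.603
M4 S414
G1 X127.595 Y77.416 F3103
G1 X119.209 Y73.128
G1 X107.367 Y73.739
G1 X92.071 Y79.247
G1 X73.320 Y89.655
M5
G00 X46.483 Y28.305
M4 S873
G1 X57.549 Y39.910 F1123
G1 X73.431 Y46.139
G1 X90.820 Y46.563
G1 X106.409 Y40.755
G1 X116.892 Y28.286
M5
G00 X119.846 Y128.067
M4 S873
G1 X75.502 Y47.593 F1123
M5
G00 X60.942 Y41.327
M4 S414
G1 X151.204 Y153.887 F3103
G1 X92.870 Y10.966
G1 X73.506 Y21.948
M5
G00 X0.000 Y0.000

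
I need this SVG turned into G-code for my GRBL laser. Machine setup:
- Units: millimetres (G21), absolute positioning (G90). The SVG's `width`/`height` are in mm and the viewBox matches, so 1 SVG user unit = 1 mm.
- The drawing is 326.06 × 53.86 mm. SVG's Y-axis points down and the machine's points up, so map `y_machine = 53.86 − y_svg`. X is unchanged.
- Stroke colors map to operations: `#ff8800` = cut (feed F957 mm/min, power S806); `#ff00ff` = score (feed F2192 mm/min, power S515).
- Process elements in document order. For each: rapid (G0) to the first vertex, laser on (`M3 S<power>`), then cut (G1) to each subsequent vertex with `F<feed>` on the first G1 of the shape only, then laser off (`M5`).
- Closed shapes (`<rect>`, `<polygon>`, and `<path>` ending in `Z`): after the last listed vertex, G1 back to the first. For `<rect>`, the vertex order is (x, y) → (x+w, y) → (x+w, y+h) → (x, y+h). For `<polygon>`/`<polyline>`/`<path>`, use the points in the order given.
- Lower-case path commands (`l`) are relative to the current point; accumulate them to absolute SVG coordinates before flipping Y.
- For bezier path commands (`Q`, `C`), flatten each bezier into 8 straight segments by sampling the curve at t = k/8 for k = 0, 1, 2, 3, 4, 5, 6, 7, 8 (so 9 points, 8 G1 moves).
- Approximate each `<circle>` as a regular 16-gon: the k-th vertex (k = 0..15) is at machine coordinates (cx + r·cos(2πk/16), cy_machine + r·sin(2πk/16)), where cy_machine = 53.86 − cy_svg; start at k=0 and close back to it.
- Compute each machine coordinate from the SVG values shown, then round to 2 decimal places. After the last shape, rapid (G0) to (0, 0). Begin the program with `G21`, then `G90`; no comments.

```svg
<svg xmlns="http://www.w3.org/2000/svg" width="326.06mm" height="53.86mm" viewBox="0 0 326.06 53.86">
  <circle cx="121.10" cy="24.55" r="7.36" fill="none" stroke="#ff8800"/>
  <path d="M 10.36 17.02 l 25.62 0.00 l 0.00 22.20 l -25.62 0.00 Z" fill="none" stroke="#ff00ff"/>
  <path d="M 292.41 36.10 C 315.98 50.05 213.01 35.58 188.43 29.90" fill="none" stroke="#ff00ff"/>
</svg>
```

1 u = 1 mm; y_m = 53.86 − y.

[1] `<circle>` circle, #ff8800→cut S806 F957: (128.46,29.31) → (127.90,32.13) → (126.30,34.51) → (123.92,36.11) → (121.10,36.67) → (118.28,36.11) → (115.90,34.51) → (114.30,32.13) → (113.74,29.31) → (114.30,26.49) → (115.90,24.11) → (118.28,22.51) → (121.10,21.95) → (123.92,22.51) → (126.30,24.11) → (127.90,26.49) → (128.46,29.31) (closed)

[2] `<path>` rectangle, #ff00ff→score S515 F2192: (10.36,36.84) → (35.98,36.84) → (35.98,14.64) → (10.36,14.64) → (10.36,36.84) (closed)

[3] `<path>` cubic bezier, #ff00ff→score S515 F2192: (292.41,17.76) → (295.72,13.79) → (289.56,12.04) → (276.35,12.09) → (258.48,13.50) → (238.35,15.82) → (218.36,18.63) → (200.92,21.49) → (188.43,23.96)

G21
G90
G0 X128.46 Y29.31
M3 S806
G1 X127.90 Y32.13 F957
G1 X126.30 Y34.51
G1 X123.92 Y36.11
G1 X121.10 Y36.67
G1 X118.28 Y36.11
G1 X115.90 Y34.51
G1 X114.30 Y32.13
G1 X113.74 Y29.31
G1 X114.30 Y26.49
G1 X115.90 Y24.11
G1 X118.28 Y22.51
G1 X121.10 Y21.95
G1 X123.92 Y22.51
G1 X126.30 Y24.11
G1 X127.90 Y26.49
G1 X128.46 Y29.31
M5
G0 X10.36 Y36.84
M3 S515
G1 X35.98 Y36.84 F2192
G1 X35.98 Y14.64
G1 X10.36 Y14.64
G1 X10.36 Y36.84
M5
G0 X292.41 Y17.76
M3 S515
G1 X295.72 Y13.79 F2192
G1 X289.56 Y12.04
G1 X276.35 Y12.09
G1 X258.48 Y13.50
G1 X238.35 Y15.82
G1 X218.36 Y18.63
G1 X200.92 Y21.49
G1 X188.43 Y23.96
M5
G0 X0.00 Y0.00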